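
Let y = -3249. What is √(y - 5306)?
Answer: I*√8555 ≈ 92.493*I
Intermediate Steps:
√(y - 5306) = √(-3249 - 5306) = √(-8555) = I*√8555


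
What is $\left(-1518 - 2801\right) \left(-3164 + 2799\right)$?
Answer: $1576435$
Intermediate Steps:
$\left(-1518 - 2801\right) \left(-3164 + 2799\right) = \left(-4319\right) \left(-365\right) = 1576435$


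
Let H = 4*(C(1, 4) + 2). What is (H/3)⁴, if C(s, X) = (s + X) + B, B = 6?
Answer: 7311616/81 ≈ 90267.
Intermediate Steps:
C(s, X) = 6 + X + s (C(s, X) = (s + X) + 6 = (X + s) + 6 = 6 + X + s)
H = 52 (H = 4*((6 + 4 + 1) + 2) = 4*(11 + 2) = 4*13 = 52)
(H/3)⁴ = (52/3)⁴ = 7311616/81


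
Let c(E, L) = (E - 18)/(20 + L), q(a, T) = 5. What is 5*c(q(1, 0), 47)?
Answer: -65/67 ≈ -0.97015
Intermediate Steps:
c(E, L) = (-18 + E)/(20 + L)
5*c(q(1, 0), 47) = 5*((-18 + 5)/(20 + 47)) = 5*(-13/67) = -65/67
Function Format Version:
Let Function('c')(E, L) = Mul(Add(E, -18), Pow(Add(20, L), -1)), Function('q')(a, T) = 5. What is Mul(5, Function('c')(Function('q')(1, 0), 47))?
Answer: Rational(-65, 67) ≈ -0.97015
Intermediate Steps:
Function('c')(E, L) = Mul(Pow(Add(20, L), -1), Add(-18, E)) (Function('c')(E, L) = Mul(Add(-18, E), Pow(Add(20, L), -1)) = Mul(Pow(Add(20, L), -1), Add(-18, E)))
Mul(5, Function('c')(Function('q')(1, 0), 47)) = Mul(5, Mul(Pow(Add(20, 47), -1), Add(-18, 5))) = Mul(5, Mul(Pow(67, -1), -13)) = Mul(5, Mul(Rational(1, 67), -13)) = Mul(5, Rational(-13, 67)) = Rational(-65, 67)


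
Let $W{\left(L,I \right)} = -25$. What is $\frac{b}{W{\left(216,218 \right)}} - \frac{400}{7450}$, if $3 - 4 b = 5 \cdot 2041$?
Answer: $\frac{759649}{7450} \approx 101.97$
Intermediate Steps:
$b = - \frac{5101}{2}$ ($b = \frac{3}{4} - \frac{5 \cdot 2041}{4} = \frac{3}{4} - \frac{10205}{4} = - \frac{5101}{2} \approx -2550.5$)
$\frac{b}{W{\left(216,218 \right)}} - \frac{400}{7450} = - \frac{5101}{2 \left(-25\right)} - \frac{400}{7450} = \left(- \frac{5101}{2}\right) \left(- \frac{1}{25}\right) - \frac{8}{149} = \frac{5101}{50} - \frac{8}{149} = \frac{759649}{7450}$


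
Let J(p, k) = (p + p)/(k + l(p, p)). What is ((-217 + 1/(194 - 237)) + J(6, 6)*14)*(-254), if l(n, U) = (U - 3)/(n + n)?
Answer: 51918616/1075 ≈ 48296.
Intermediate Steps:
l(n, U) = (-3 + U)/(2*n) (l(n, U) = (-3 + U)/((2*n)) = (-3 + U)*(1/(2*n)) = (-3 + U)/(2*n))
J(p, k) = 2*p/(k + (-3 + p)/(2*p)) (J(p, k) = (p + p)/(k + (-3 + p)/(2*p)) = (2*p)/(k + (-3 + p)/(2*p)) = 2*p/(k + (-3 + p)/(2*p)))
((-217 + 1/(194 - 237)) + J(6, 6)*14)*(-254) = ((-217 + 1/(194 - 237)) + (4*6²/(-3 + 6 + 2*6*6))*14)*(-254) = ((-217 + 1/(-43)) + (4*36/(-3 + 6 + 72))*14)*(-254) = ((-217 - 1/43) + (4*36/75)*14)*(-254) = (-9332/43 + (4*36*(1/75))*14)*(-254) = (-9332/43 + (48/25)*14)*(-254) = (-9332/43 + 672/25)*(-254) = -204404/1075*(-254) = 51918616/1075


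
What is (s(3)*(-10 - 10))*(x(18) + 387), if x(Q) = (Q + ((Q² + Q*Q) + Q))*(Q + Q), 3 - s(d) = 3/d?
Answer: -1000440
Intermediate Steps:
s(d) = 3 - 3/d
x(Q) = 2*Q*(2*Q + 2*Q²) (x(Q) = (Q + ((Q² + Q²) + Q))*(2*Q) = (Q + (2*Q² + Q))*(2*Q) = (Q + (Q + 2*Q²))*(2*Q) = (2*Q + 2*Q²)*(2*Q) = 2*Q*(2*Q + 2*Q²))
(s(3)*(-10 - 10))*(x(18) + 387) = ((3 - 3/3)*(-10 - 10))*(4*18²*(1 + 18) + 387) = ((3 - 3*⅓)*(-20))*(4*324*19 + 387) = ((3 - 1)*(-20))*(24624 + 387) = (2*(-20))*25011 = -40*25011 = -1000440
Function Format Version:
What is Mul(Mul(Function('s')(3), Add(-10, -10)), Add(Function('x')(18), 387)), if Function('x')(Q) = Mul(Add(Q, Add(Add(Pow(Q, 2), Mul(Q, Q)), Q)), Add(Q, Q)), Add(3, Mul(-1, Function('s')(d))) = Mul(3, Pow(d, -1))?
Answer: -1000440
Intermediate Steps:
Function('s')(d) = Add(3, Mul(-3, Pow(d, -1))) (Function('s')(d) = Add(3, Mul(-1, Mul(3, Pow(d, -1)))) = Add(3, Mul(-3, Pow(d, -1))))
Function('x')(Q) = Mul(2, Q, Add(Mul(2, Q), Mul(2, Pow(Q, 2)))) (Function('x')(Q) = Mul(Add(Q, Add(Add(Pow(Q, 2), Pow(Q, 2)), Q)), Mul(2, Q)) = Mul(Add(Q, Add(Mul(2, Pow(Q, 2)), Q)), Mul(2, Q)) = Mul(Add(Q, Add(Q, Mul(2, Pow(Q, 2)))), Mul(2, Q)) = Mul(Add(Mul(2, Q), Mul(2, Pow(Q, 2))), Mul(2, Q)) = Mul(2, Q, Add(Mul(2, Q), Mul(2, Pow(Q, 2)))))
Mul(Mul(Function('s')(3), Add(-10, -10)), Add(Function('x')(18), 387)) = Mul(Mul(Add(3, Mul(-3, Pow(3, -1))), Add(-10, -10)), Add(Mul(4, Pow(18, 2), Add(1, 18)), 387)) = Mul(Mul(Add(3, Mul(-3, Rational(1, 3))), -20), Add(Mul(4, 324, 19), 387)) = Mul(Mul(Add(3, -1), -20), Add(24624, 387)) = Mul(Mul(2, -20), 25011) = Mul(-40, 25011) = -1000440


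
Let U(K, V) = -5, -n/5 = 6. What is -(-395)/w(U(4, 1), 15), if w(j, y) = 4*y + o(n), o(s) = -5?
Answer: 79/11 ≈ 7.1818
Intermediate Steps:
n = -30 (n = -5*6 = -30)
w(j, y) = -5 + 4*y (w(j, y) = 4*y - 5 = -5 + 4*y)
-(-395)/w(U(4, 1), 15) = -(-395)/(-5 + 4*15) = -(-395)/(-5 + 60) = -(-395)/55 = -1*(-79/11) = 79/11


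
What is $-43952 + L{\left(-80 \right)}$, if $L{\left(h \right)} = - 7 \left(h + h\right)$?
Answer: $-42832$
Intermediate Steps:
$L{\left(h \right)} = - 14 h$ ($L{\left(h \right)} = - 7 \cdot 2 h = - 14 h$)
$-43952 + L{\left(-80 \right)} = -43952 - -1120 = -43952 + 1120 = -42832$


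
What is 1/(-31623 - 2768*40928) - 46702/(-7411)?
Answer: 65735626503885/10431388978528 ≈ 6.3017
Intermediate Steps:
1/(-31623 - 2768*40928) - 46702/(-7411) = (1/40928)/(-34391) - 46702*(-1/7411) = -1/34391*1/40928 + 46702/7411 = -1/1407554848 + 46702/7411 = 65735626503885/10431388978528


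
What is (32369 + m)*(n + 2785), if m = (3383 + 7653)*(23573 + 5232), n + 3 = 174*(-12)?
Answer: 220639498206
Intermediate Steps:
n = -2091 (n = -3 + 174*(-12) = -3 - 2088 = -2091)
m = 317891980 (m = 11036*28805 = 317891980)
(32369 + m)*(n + 2785) = (32369 + 317891980)*(-2091 + 2785) = 317924349*694 = 220639498206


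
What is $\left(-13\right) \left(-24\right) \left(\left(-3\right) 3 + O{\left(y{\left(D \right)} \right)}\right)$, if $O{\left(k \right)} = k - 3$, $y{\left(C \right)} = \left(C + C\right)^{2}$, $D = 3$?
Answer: $7488$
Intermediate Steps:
$y{\left(C \right)} = 4 C^{2}$ ($y{\left(C \right)} = \left(2 C\right)^{2} = 4 C^{2}$)
$O{\left(k \right)} = -3 + k$
$\left(-13\right) \left(-24\right) \left(\left(-3\right) 3 + O{\left(y{\left(D \right)} \right)}\right) = \left(-13\right) \left(-24\right) \left(\left(-3\right) 3 - \left(3 - 4 \cdot 3^{2}\right)\right) = 312 \left(-9 + \left(-3 + 4 \cdot 9\right)\right) = 312 \left(-9 + \left(-3 + 36\right)\right) = 312 \left(-9 + 33\right) = 312 \cdot 24 = 7488$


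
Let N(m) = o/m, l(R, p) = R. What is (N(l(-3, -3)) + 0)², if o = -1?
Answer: ⅑ ≈ 0.11111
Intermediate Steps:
N(m) = -1/m
(N(l(-3, -3)) + 0)² = (-1/(-3) + 0)² = (-1*(-⅓) + 0)² = (⅓ + 0)² = (⅓)² = ⅑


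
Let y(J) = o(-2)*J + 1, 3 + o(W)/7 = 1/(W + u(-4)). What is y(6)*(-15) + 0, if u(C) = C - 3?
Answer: 1945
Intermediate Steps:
u(C) = -3 + C
o(W) = -21 + 7/(-7 + W) (o(W) = -21 + 7/(W + (-3 - 4)) = -21 + 7/(W - 7) = -21 + 7/(-7 + W))
y(J) = 1 - 196*J/9 (y(J) = (7*(22 - 3*(-2))/(-7 - 2))*J + 1 = (7*(22 + 6)/(-9))*J + 1 = (7*(-⅑)*28)*J + 1 = -196*J/9 + 1 = 1 - 196*J/9)
y(6)*(-15) + 0 = (1 - 196/9*6)*(-15) + 0 = (1 - 392/3)*(-15) + 0 = -389/3*(-15) + 0 = 1945 + 0 = 1945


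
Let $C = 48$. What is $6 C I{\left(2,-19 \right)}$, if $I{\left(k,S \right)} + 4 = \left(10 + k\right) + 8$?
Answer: $4608$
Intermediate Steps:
$I{\left(k,S \right)} = 14 + k$ ($I{\left(k,S \right)} = -4 + \left(\left(10 + k\right) + 8\right) = -4 + \left(18 + k\right) = 14 + k$)
$6 C I{\left(2,-19 \right)} = 6 \cdot 48 \left(14 + 2\right) = 288 \cdot 16 = 4608$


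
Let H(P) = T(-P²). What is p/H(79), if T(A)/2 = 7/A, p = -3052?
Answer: 1360538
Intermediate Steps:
T(A) = 14/A (T(A) = 2*(7/A) = 14/A)
H(P) = -14/P² (H(P) = 14/((-P²)) = 14*(-1/P²) = -14/P²)
p/H(79) = -3052/((-14/79²)) = -3052/((-14*1/6241)) = -3052/(-14/6241) = -3052*(-6241/14) = 1360538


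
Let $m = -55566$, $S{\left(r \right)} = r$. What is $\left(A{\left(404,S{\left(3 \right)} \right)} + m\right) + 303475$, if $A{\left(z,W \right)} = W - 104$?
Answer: $247808$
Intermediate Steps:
$A{\left(z,W \right)} = -104 + W$
$\left(A{\left(404,S{\left(3 \right)} \right)} + m\right) + 303475 = \left(\left(-104 + 3\right) - 55566\right) + 303475 = \left(-101 - 55566\right) + 303475 = -55667 + 303475 = 247808$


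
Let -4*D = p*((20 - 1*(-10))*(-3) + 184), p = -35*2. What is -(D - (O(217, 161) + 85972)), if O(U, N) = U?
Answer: 84544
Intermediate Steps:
p = -70
D = 1645 (D = -(-35)*((20 - 1*(-10))*(-3) + 184)/2 = -(-35)*((20 + 10)*(-3) + 184)/2 = -(-35)*(30*(-3) + 184)/2 = -(-35)*(-90 + 184)/2 = -(-35)*94/2 = -1/4*(-6580) = 1645)
-(D - (O(217, 161) + 85972)) = -(1645 - (217 + 85972)) = -(1645 - 1*86189) = -(1645 - 86189) = -1*(-84544) = 84544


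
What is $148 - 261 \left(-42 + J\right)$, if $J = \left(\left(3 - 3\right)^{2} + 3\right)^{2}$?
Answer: $8761$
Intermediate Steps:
$J = 9$ ($J = \left(0^{2} + 3\right)^{2} = \left(0 + 3\right)^{2} = 3^{2} = 9$)
$148 - 261 \left(-42 + J\right) = 148 - 261 \left(-42 + 9\right) = 148 - -8613 = 148 + 8613 = 8761$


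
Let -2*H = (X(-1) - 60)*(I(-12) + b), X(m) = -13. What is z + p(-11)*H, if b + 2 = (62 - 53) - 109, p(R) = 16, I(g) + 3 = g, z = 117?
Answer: -68211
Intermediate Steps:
I(g) = -3 + g
b = -102 (b = -2 + ((62 - 53) - 109) = -2 + (9 - 109) = -2 - 100 = -102)
H = -8541/2 (H = -(-13 - 60)*((-3 - 12) - 102)/2 = -(-73)*(-15 - 102)/2 = -(-73)*(-117)/2 = -½*8541 = -8541/2 ≈ -4270.5)
z + p(-11)*H = 117 + 16*(-8541/2) = 117 - 68328 = -68211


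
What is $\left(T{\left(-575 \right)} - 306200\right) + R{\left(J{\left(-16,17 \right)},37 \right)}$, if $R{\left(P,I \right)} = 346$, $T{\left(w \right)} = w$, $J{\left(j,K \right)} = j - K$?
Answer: $-306429$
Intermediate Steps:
$\left(T{\left(-575 \right)} - 306200\right) + R{\left(J{\left(-16,17 \right)},37 \right)} = \left(-575 - 306200\right) + 346 = -306775 + 346 = -306429$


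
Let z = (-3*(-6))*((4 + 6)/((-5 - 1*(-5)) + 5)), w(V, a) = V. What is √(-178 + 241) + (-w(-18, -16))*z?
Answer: 648 + 3*√7 ≈ 655.94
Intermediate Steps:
z = 36 (z = 18*(10/((-5 + 5) + 5)) = 18*(10/(0 + 5)) = 18*(10/5) = 18*(10*(⅕)) = 18*2 = 36)
√(-178 + 241) + (-w(-18, -16))*z = √(-178 + 241) - 1*(-18)*36 = √63 + 18*36 = 3*√7 + 648 = 648 + 3*√7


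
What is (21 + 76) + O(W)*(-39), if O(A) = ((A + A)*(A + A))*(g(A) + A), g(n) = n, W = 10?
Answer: -311903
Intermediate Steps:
O(A) = 8*A³ (O(A) = ((A + A)*(A + A))*(A + A) = ((2*A)*(2*A))*(2*A) = (4*A²)*(2*A) = 8*A³)
(21 + 76) + O(W)*(-39) = (21 + 76) + (8*10³)*(-39) = 97 + (8*1000)*(-39) = 97 + 8000*(-39) = 97 - 312000 = -311903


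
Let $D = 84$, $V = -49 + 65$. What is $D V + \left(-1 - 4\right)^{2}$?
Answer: $1369$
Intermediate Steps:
$V = 16$
$D V + \left(-1 - 4\right)^{2} = 84 \cdot 16 + \left(-1 - 4\right)^{2} = 1344 + \left(-5\right)^{2} = 1344 + 25 = 1369$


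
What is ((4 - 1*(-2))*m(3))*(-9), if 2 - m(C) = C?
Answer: 54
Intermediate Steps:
m(C) = 2 - C
((4 - 1*(-2))*m(3))*(-9) = ((4 - 1*(-2))*(2 - 1*3))*(-9) = ((4 + 2)*(2 - 3))*(-9) = (6*(-1))*(-9) = -6*(-9) = 54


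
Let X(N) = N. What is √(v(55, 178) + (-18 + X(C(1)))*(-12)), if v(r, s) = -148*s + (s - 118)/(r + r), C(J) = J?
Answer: I*√3162874/11 ≈ 161.68*I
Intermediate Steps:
v(r, s) = -148*s + (-118 + s)/(2*r) (v(r, s) = -148*s + (-118 + s)/((2*r)) = -148*s + (-118 + s)*(1/(2*r)) = -148*s + (-118 + s)/(2*r))
√(v(55, 178) + (-18 + X(C(1)))*(-12)) = √((½)*(-118 + 178 - 296*55*178)/55 + (-18 + 1)*(-12)) = √((½)*(1/55)*(-118 + 178 - 2897840) - 17*(-12)) = √((½)*(1/55)*(-2897780) + 204) = √(-289778/11 + 204) = √(-287534/11) = I*√3162874/11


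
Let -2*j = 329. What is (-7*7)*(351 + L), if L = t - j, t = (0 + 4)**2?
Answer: -52087/2 ≈ -26044.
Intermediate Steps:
j = -329/2 (j = -1/2*329 = -329/2 ≈ -164.50)
t = 16 (t = 4**2 = 16)
L = 361/2 (L = 16 - 1*(-329/2) = 16 + 329/2 = 361/2 ≈ 180.50)
(-7*7)*(351 + L) = (-7*7)*(351 + 361/2) = -49*1063/2 = -52087/2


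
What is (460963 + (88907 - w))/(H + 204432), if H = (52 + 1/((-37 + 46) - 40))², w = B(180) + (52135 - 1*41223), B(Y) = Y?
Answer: 517765658/199054473 ≈ 2.6011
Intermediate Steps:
w = 11092 (w = 180 + (52135 - 1*41223) = 180 + (52135 - 41223) = 180 + 10912 = 11092)
H = 2595321/961 (H = (52 + 1/(9 - 40))² = (52 + 1/(-31))² = (52 - 1/31)² = (1611/31)² = 2595321/961 ≈ 2700.6)
(460963 + (88907 - w))/(H + 204432) = (460963 + (88907 - 1*11092))/(2595321/961 + 204432) = (460963 + (88907 - 11092))/(199054473/961) = (460963 + 77815)*(961/199054473) = 538778*(961/199054473) = 517765658/199054473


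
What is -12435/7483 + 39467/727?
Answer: 286291316/5440141 ≈ 52.626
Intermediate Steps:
-12435/7483 + 39467/727 = 286291316/5440141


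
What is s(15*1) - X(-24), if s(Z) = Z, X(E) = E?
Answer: 39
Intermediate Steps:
s(15*1) - X(-24) = 15*1 - 1*(-24) = 15 + 24 = 39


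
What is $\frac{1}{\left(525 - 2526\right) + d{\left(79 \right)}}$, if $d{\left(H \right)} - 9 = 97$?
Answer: $- \frac{1}{1895} \approx -0.0005277$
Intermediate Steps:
$d{\left(H \right)} = 106$ ($d{\left(H \right)} = 9 + 97 = 106$)
$\frac{1}{\left(525 - 2526\right) + d{\left(79 \right)}} = \frac{1}{\left(525 - 2526\right) + 106} = \frac{1}{-2001 + 106} = \frac{1}{-1895} = - \frac{1}{1895}$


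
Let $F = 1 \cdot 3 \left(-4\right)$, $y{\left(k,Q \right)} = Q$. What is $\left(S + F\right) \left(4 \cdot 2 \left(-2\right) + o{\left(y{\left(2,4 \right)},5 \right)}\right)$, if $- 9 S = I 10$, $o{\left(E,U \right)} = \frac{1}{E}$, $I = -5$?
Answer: $\frac{203}{2} \approx 101.5$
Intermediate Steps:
$S = \frac{50}{9}$ ($S = - \frac{\left(-5\right) 10}{9} = \left(- \frac{1}{9}\right) \left(-50\right) = \frac{50}{9} \approx 5.5556$)
$F = -12$ ($F = 3 \left(-4\right) = -12$)
$\left(S + F\right) \left(4 \cdot 2 \left(-2\right) + o{\left(y{\left(2,4 \right)},5 \right)}\right) = \left(\frac{50}{9} - 12\right) \left(4 \cdot 2 \left(-2\right) + \frac{1}{4}\right) = - \frac{58 \left(8 \left(-2\right) + \frac{1}{4}\right)}{9} = - \frac{58 \left(-16 + \frac{1}{4}\right)}{9} = \left(- \frac{58}{9}\right) \left(- \frac{63}{4}\right) = \frac{203}{2}$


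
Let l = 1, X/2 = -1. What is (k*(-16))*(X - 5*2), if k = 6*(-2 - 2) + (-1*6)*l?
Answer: -5760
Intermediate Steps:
X = -2 (X = 2*(-1) = -2)
k = -30 (k = 6*(-2 - 2) - 1*6*1 = 6*(-4) - 6*1 = -24 - 6 = -30)
(k*(-16))*(X - 5*2) = (-30*(-16))*(-2 - 5*2) = 480*(-2 - 10) = 480*(-12) = -5760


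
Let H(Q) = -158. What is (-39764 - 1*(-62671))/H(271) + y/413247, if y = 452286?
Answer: -3131595947/21764342 ≈ -143.89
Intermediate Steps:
(-39764 - 1*(-62671))/H(271) + y/413247 = (-39764 - 1*(-62671))/(-158) + 452286/413247 = (-39764 + 62671)*(-1/158) + 452286*(1/413247) = 22907*(-1/158) + 150762/137749 = -22907/158 + 150762/137749 = -3131595947/21764342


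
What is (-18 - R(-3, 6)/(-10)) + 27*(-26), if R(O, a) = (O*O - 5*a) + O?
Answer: -3612/5 ≈ -722.40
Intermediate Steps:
R(O, a) = O + O**2 - 5*a (R(O, a) = (O**2 - 5*a) + O = O + O**2 - 5*a)
(-18 - R(-3, 6)/(-10)) + 27*(-26) = (-18 - (-3 + (-3)**2 - 5*6)/(-10)) + 27*(-26) = (-18 - (-3 + 9 - 30)*(-1)/10) - 702 = (-18 - (-24)*(-1)/10) - 702 = (-18 - 1*12/5) - 702 = (-18 - 12/5) - 702 = -102/5 - 702 = -3612/5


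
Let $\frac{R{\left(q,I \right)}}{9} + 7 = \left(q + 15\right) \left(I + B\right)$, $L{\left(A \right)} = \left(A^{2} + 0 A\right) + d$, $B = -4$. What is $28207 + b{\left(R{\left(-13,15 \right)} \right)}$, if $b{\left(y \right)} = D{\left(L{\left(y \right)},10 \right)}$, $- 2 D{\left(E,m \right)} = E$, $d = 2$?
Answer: $\frac{38187}{2} \approx 19094.0$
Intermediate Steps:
$L{\left(A \right)} = 2 + A^{2}$ ($L{\left(A \right)} = \left(A^{2} + 0 A\right) + 2 = \left(A^{2} + 0\right) + 2 = A^{2} + 2 = 2 + A^{2}$)
$R{\left(q,I \right)} = -63 + 9 \left(-4 + I\right) \left(15 + q\right)$ ($R{\left(q,I \right)} = -63 + 9 \left(q + 15\right) \left(I - 4\right) = -63 + 9 \left(15 + q\right) \left(-4 + I\right) = -63 + 9 \left(-4 + I\right) \left(15 + q\right)$)
$D{\left(E,m \right)} = - \frac{E}{2}$
$b{\left(y \right)} = -1 - \frac{y^{2}}{2}$ ($b{\left(y \right)} = - \frac{2 + y^{2}}{2} = -1 - \frac{y^{2}}{2}$)
$28207 + b{\left(R{\left(-13,15 \right)} \right)} = 28207 - \left(1 + \frac{\left(-603 - -468 + 135 \cdot 15 + 9 \cdot 15 \left(-13\right)\right)^{2}}{2}\right) = 28207 - \left(1 + \frac{\left(-603 + 468 + 2025 - 1755\right)^{2}}{2}\right) = 28207 - \left(1 + \frac{135^{2}}{2}\right) = 28207 - \frac{18227}{2} = \frac{38187}{2}$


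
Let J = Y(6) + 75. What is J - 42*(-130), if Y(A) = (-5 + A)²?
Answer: 5536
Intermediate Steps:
J = 76 (J = (-5 + 6)² + 75 = 1² + 75 = 1 + 75 = 76)
J - 42*(-130) = 76 - 42*(-130) = 76 + 5460 = 5536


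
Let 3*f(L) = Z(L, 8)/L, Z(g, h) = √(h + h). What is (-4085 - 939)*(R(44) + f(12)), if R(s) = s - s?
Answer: -5024/9 ≈ -558.22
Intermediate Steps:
Z(g, h) = √2*√h (Z(g, h) = √(2*h) = √2*√h)
f(L) = 4/(3*L) (f(L) = ((√2*√8)/L)/3 = ((√2*(2*√2))/L)/3 = (4/L)/3 = 4/(3*L))
R(s) = 0
(-4085 - 939)*(R(44) + f(12)) = (-4085 - 939)*(0 + (4/3)/12) = -5024*(0 + (4/3)*(1/12)) = -5024*(0 + ⅑) = -5024*⅑ = -5024/9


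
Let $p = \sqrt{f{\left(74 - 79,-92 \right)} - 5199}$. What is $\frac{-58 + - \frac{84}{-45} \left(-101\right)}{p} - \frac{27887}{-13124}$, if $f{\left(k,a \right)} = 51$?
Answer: $\frac{27887}{13124} + \frac{1849 i \sqrt{143}}{6435} \approx 2.1249 + 3.436 i$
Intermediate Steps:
$p = 6 i \sqrt{143}$ ($p = \sqrt{51 - 5199} = \sqrt{-5148} = 6 i \sqrt{143} \approx 71.75 i$)
$\frac{-58 + - \frac{84}{-45} \left(-101\right)}{p} - \frac{27887}{-13124} = \frac{-58 + - \frac{84}{-45} \left(-101\right)}{6 i \sqrt{143}} - \frac{27887}{-13124} = \left(-58 + \left(-84\right) \left(- \frac{1}{45}\right) \left(-101\right)\right) \left(- \frac{i \sqrt{143}}{858}\right) - - \frac{27887}{13124} = \left(-58 + \frac{28}{15} \left(-101\right)\right) \left(- \frac{i \sqrt{143}}{858}\right) + \frac{27887}{13124} = \left(-58 - \frac{2828}{15}\right) \left(- \frac{i \sqrt{143}}{858}\right) + \frac{27887}{13124} = - \frac{3698 \left(- \frac{i \sqrt{143}}{858}\right)}{15} + \frac{27887}{13124} = \frac{1849 i \sqrt{143}}{6435} + \frac{27887}{13124} = \frac{27887}{13124} + \frac{1849 i \sqrt{143}}{6435}$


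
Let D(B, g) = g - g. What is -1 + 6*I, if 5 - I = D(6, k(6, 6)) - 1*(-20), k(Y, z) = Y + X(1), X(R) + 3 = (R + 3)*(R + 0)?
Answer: -91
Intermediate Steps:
X(R) = -3 + R*(3 + R) (X(R) = -3 + (R + 3)*(R + 0) = -3 + (3 + R)*R = -3 + R*(3 + R))
k(Y, z) = 1 + Y (k(Y, z) = Y + (-3 + 1² + 3*1) = Y + (-3 + 1 + 3) = Y + 1 = 1 + Y)
D(B, g) = 0
I = -15 (I = 5 - (0 - 1*(-20)) = 5 - (0 + 20) = 5 - 1*20 = 5 - 20 = -15)
-1 + 6*I = -1 + 6*(-15) = -1 - 90 = -91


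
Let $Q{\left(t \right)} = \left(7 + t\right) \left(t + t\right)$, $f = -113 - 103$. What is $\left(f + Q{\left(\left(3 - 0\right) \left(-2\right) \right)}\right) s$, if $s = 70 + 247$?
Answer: $-72276$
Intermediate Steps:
$f = -216$
$s = 317$
$Q{\left(t \right)} = 2 t \left(7 + t\right)$ ($Q{\left(t \right)} = \left(7 + t\right) 2 t = 2 t \left(7 + t\right)$)
$\left(f + Q{\left(\left(3 - 0\right) \left(-2\right) \right)}\right) s = \left(-216 + 2 \left(3 - 0\right) \left(-2\right) \left(7 + \left(3 - 0\right) \left(-2\right)\right)\right) 317 = \left(-216 + 2 \left(3 + 0\right) \left(-2\right) \left(7 + \left(3 + 0\right) \left(-2\right)\right)\right) 317 = \left(-216 + 2 \cdot 3 \left(-2\right) \left(7 + 3 \left(-2\right)\right)\right) 317 = \left(-216 + 2 \left(-6\right) \left(7 - 6\right)\right) 317 = \left(-216 + 2 \left(-6\right) 1\right) 317 = \left(-216 - 12\right) 317 = \left(-228\right) 317 = -72276$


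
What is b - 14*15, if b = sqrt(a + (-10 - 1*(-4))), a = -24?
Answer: -210 + I*sqrt(30) ≈ -210.0 + 5.4772*I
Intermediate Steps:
b = I*sqrt(30) (b = sqrt(-24 + (-10 - 1*(-4))) = sqrt(-24 + (-10 + 4)) = sqrt(-24 - 6) = sqrt(-30) = I*sqrt(30) ≈ 5.4772*I)
b - 14*15 = I*sqrt(30) - 14*15 = I*sqrt(30) - 210 = -210 + I*sqrt(30)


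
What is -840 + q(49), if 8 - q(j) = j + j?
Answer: -930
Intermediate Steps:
q(j) = 8 - 2*j (q(j) = 8 - (j + j) = 8 - 2*j)
-840 + q(49) = -840 + (8 - 2*49) = -840 + (8 - 98) = -840 - 90 = -930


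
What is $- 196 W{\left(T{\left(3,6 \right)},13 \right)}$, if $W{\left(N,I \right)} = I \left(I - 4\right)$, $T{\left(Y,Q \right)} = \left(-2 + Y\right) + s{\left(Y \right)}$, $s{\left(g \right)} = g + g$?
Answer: $-22932$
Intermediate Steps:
$s{\left(g \right)} = 2 g$
$T{\left(Y,Q \right)} = -2 + 3 Y$ ($T{\left(Y,Q \right)} = \left(-2 + Y\right) + 2 Y = -2 + 3 Y$)
$W{\left(N,I \right)} = I \left(-4 + I\right)$
$- 196 W{\left(T{\left(3,6 \right)},13 \right)} = - 196 \cdot 13 \left(-4 + 13\right) = - 196 \cdot 13 \cdot 9 = \left(-196\right) 117 = -22932$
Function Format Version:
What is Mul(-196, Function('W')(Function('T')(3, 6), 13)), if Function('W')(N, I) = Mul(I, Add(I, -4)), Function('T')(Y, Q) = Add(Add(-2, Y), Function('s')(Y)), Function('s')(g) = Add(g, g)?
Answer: -22932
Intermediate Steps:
Function('s')(g) = Mul(2, g)
Function('T')(Y, Q) = Add(-2, Mul(3, Y)) (Function('T')(Y, Q) = Add(Add(-2, Y), Mul(2, Y)) = Add(-2, Mul(3, Y)))
Function('W')(N, I) = Mul(I, Add(-4, I))
Mul(-196, Function('W')(Function('T')(3, 6), 13)) = Mul(-196, Mul(13, Add(-4, 13))) = Mul(-196, Mul(13, 9)) = Mul(-196, 117) = -22932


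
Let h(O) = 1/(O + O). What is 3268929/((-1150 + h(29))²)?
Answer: 3665559052/1482918867 ≈ 2.4719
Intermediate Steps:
h(O) = 1/(2*O)
3268929/((-1150 + h(29))²) = 3268929/((-1150 + (½)/29)²) = 3268929/((-1150 + (½)*(1/29))²) = 3268929/((-1150 + 1/58)²) = 3268929/((-66699/58)²) = 3268929/(4448756601/3364) = 3268929*(3364/4448756601) = 3665559052/1482918867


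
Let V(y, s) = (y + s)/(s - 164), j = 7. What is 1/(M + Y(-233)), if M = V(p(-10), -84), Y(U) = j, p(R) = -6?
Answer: 124/913 ≈ 0.13582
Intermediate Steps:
Y(U) = 7
V(y, s) = (s + y)/(-164 + s)
M = 45/124 (M = (-84 - 6)/(-164 - 84) = -90/(-248) = -1/248*(-90) = 45/124 ≈ 0.36290)
1/(M + Y(-233)) = 1/(45/124 + 7) = 1/(913/124) = 124/913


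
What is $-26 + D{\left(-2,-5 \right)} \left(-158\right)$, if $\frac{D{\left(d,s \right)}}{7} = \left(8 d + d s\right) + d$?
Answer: $8822$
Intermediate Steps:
$D{\left(d,s \right)} = 63 d + 7 d s$ ($D{\left(d,s \right)} = 7 \left(\left(8 d + d s\right) + d\right) = 7 \left(9 d + d s\right) = 63 d + 7 d s$)
$-26 + D{\left(-2,-5 \right)} \left(-158\right) = -26 + 7 \left(-2\right) \left(9 - 5\right) \left(-158\right) = -26 + 7 \left(-2\right) 4 \left(-158\right) = -26 - -8848 = -26 + 8848 = 8822$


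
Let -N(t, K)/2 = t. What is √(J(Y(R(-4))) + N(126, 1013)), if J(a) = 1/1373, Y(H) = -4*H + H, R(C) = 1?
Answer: I*√475051135/1373 ≈ 15.874*I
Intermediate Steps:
N(t, K) = -2*t
Y(H) = -3*H
J(a) = 1/1373
√(J(Y(R(-4))) + N(126, 1013)) = √(1/1373 - 2*126) = √(1/1373 - 252) = √(-345995/1373) = I*√475051135/1373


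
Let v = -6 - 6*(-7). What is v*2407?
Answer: 86652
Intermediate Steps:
v = 36 (v = -6 + 42 = 36)
v*2407 = 36*2407 = 86652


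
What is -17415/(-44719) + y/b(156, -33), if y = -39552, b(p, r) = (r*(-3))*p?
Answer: -124980719/57553353 ≈ -2.1716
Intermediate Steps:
b(p, r) = -3*p*r (b(p, r) = (-3*r)*p = -3*p*r)
-17415/(-44719) + y/b(156, -33) = -17415/(-44719) - 39552/((-3*156*(-33))) = -17415*(-1/44719) - 39552/15444 = 17415/44719 - 39552*1/15444 = 17415/44719 - 3296/1287 = -124980719/57553353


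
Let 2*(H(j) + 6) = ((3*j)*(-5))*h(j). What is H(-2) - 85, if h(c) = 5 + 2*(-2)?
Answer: -76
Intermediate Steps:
h(c) = 1 (h(c) = 5 - 4 = 1)
H(j) = -6 - 15*j/2 (H(j) = -6 + (((3*j)*(-5))*1)/2 = -6 + (-15*j*1)/2 = -6 + (-15*j)/2 = -6 - 15*j/2)
H(-2) - 85 = (-6 - 15/2*(-2)) - 85 = (-6 + 15) - 85 = 9 - 85 = -76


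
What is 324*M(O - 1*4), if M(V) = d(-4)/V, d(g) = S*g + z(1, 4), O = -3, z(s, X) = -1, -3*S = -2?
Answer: 1188/7 ≈ 169.71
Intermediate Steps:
S = 2/3 (S = -1/3*(-2) = 2/3 ≈ 0.66667)
d(g) = -1 + 2*g/3 (d(g) = 2*g/3 - 1 = -1 + 2*g/3)
M(V) = -11/(3*V) (M(V) = (-1 + (2/3)*(-4))/V = (-1 - 8/3)/V = -11/(3*V))
324*M(O - 1*4) = 324*(-11/(3*(-3 - 1*4))) = 324*(-11/(3*(-3 - 4))) = 324*(-11/3/(-7)) = 324*(-11/3*(-1/7)) = 324*(11/21) = 1188/7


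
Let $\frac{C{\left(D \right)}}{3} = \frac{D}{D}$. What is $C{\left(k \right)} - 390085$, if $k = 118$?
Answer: $-390082$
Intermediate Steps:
$C{\left(D \right)} = 3$ ($C{\left(D \right)} = 3 \frac{D}{D} = 3 \cdot 1 = 3$)
$C{\left(k \right)} - 390085 = 3 - 390085 = -390082$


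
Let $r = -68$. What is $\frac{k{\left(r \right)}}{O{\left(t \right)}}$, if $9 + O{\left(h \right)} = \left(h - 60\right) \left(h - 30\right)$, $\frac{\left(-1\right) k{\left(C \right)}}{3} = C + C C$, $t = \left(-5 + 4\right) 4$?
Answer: $- \frac{13668}{2167} \approx -6.3073$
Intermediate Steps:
$t = -4$ ($t = \left(-1\right) 4 = -4$)
$k{\left(C \right)} = - 3 C - 3 C^{2}$ ($k{\left(C \right)} = - 3 \left(C + C C\right) = - 3 \left(C + C^{2}\right) = - 3 C - 3 C^{2}$)
$O{\left(h \right)} = -9 + \left(-60 + h\right) \left(-30 + h\right)$ ($O{\left(h \right)} = -9 + \left(h - 60\right) \left(h - 30\right) = -9 + \left(h - 60\right) \left(-30 + h\right) = -9 + \left(-60 + h\right) \left(-30 + h\right)$)
$\frac{k{\left(r \right)}}{O{\left(t \right)}} = \frac{\left(-3\right) \left(-68\right) \left(1 - 68\right)}{1791 + \left(-4\right)^{2} - -360} = \frac{\left(-3\right) \left(-68\right) \left(-67\right)}{1791 + 16 + 360} = - \frac{13668}{2167}$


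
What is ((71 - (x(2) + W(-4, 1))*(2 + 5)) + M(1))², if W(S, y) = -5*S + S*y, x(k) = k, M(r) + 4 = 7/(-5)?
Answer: 91204/25 ≈ 3648.2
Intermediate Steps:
M(r) = -27/5 (M(r) = -4 + 7/(-5) = -4 + 7*(-⅕) = -4 - 7/5 = -27/5)
((71 - (x(2) + W(-4, 1))*(2 + 5)) + M(1))² = ((71 - (2 - 4*(-5 + 1))*(2 + 5)) - 27/5)² = ((71 - (2 - 4*(-4))*7) - 27/5)² = ((71 - (2 + 16)*7) - 27/5)² = ((71 - 18*7) - 27/5)² = ((71 - 1*126) - 27/5)² = ((71 - 126) - 27/5)² = (-55 - 27/5)² = (-302/5)² = 91204/25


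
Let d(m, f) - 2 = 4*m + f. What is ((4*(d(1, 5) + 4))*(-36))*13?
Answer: -28080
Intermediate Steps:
d(m, f) = 2 + f + 4*m (d(m, f) = 2 + (4*m + f) = 2 + (f + 4*m) = 2 + f + 4*m)
((4*(d(1, 5) + 4))*(-36))*13 = ((4*((2 + 5 + 4*1) + 4))*(-36))*13 = ((4*((2 + 5 + 4) + 4))*(-36))*13 = ((4*(11 + 4))*(-36))*13 = ((4*15)*(-36))*13 = (60*(-36))*13 = -2160*13 = -28080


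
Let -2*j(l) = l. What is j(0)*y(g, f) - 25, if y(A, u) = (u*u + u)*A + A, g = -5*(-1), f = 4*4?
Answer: -25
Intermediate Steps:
j(l) = -l/2
f = 16
g = 5
y(A, u) = A + A*(u + u²) (y(A, u) = (u² + u)*A + A = (u + u²)*A + A = A*(u + u²) + A = A + A*(u + u²))
j(0)*y(g, f) - 25 = (-½*0)*(5*(1 + 16 + 16²)) - 25 = 0*(5*(1 + 16 + 256)) - 25 = 0*(5*273) - 25 = 0*1365 - 25 = 0 - 25 = -25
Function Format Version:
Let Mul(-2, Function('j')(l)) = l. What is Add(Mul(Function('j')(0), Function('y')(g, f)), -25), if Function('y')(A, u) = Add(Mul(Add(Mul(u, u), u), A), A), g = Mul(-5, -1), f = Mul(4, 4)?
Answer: -25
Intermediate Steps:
Function('j')(l) = Mul(Rational(-1, 2), l)
f = 16
g = 5
Function('y')(A, u) = Add(A, Mul(A, Add(u, Pow(u, 2)))) (Function('y')(A, u) = Add(Mul(Add(Pow(u, 2), u), A), A) = Add(Mul(Add(u, Pow(u, 2)), A), A) = Add(Mul(A, Add(u, Pow(u, 2))), A) = Add(A, Mul(A, Add(u, Pow(u, 2)))))
Add(Mul(Function('j')(0), Function('y')(g, f)), -25) = Add(Mul(Mul(Rational(-1, 2), 0), Mul(5, Add(1, 16, Pow(16, 2)))), -25) = Add(Mul(0, Mul(5, Add(1, 16, 256))), -25) = Add(Mul(0, Mul(5, 273)), -25) = Add(Mul(0, 1365), -25) = Add(0, -25) = -25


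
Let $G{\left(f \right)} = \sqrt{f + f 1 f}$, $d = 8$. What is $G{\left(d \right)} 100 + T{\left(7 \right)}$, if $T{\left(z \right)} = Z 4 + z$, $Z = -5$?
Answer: $-13 + 600 \sqrt{2} \approx 835.53$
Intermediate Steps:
$G{\left(f \right)} = \sqrt{f + f^{2}}$ ($G{\left(f \right)} = \sqrt{f + f f} = \sqrt{f + f^{2}}$)
$T{\left(z \right)} = -20 + z$ ($T{\left(z \right)} = \left(-5\right) 4 + z = -20 + z$)
$G{\left(d \right)} 100 + T{\left(7 \right)} = \sqrt{8 \left(1 + 8\right)} 100 + \left(-20 + 7\right) = \sqrt{8 \cdot 9} \cdot 100 - 13 = \sqrt{72} \cdot 100 - 13 = 6 \sqrt{2} \cdot 100 - 13 = 600 \sqrt{2} - 13 = -13 + 600 \sqrt{2}$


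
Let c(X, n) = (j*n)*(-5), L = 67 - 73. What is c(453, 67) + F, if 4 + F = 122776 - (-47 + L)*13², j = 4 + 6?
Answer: 128379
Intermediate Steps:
j = 10
L = -6
c(X, n) = -50*n (c(X, n) = (10*n)*(-5) = -50*n)
F = 131729 (F = -4 + (122776 - (-47 - 6)*13²) = -4 + (122776 - (-53)*169) = -4 + (122776 - 1*(-8957)) = -4 + (122776 + 8957) = -4 + 131733 = 131729)
c(453, 67) + F = -50*67 + 131729 = -3350 + 131729 = 128379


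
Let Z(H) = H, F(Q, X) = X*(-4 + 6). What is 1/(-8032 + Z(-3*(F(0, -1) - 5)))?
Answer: -1/8011 ≈ -0.00012483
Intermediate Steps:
F(Q, X) = 2*X (F(Q, X) = X*2 = 2*X)
1/(-8032 + Z(-3*(F(0, -1) - 5))) = 1/(-8032 - 3*(2*(-1) - 5)) = 1/(-8032 - 3*(-2 - 5)) = 1/(-8032 - 3*(-7)) = 1/(-8032 + 21) = 1/(-8011) = -1/8011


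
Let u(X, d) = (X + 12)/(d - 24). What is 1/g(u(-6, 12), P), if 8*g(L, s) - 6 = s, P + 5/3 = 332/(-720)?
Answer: 1440/697 ≈ 2.0660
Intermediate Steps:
u(X, d) = (12 + X)/(-24 + d)
P = -383/180 (P = -5/3 + 332/(-720) = -5/3 + 332*(-1/720) = -5/3 - 83/180 = -383/180 ≈ -2.1278)
g(L, s) = ¾ + s/8
1/g(u(-6, 12), P) = 1/(¾ + (⅛)*(-383/180)) = 1/(¾ - 383/1440) = 1/(697/1440) = 1440/697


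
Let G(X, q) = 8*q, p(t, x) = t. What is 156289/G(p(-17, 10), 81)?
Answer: 156289/648 ≈ 241.19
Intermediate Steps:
156289/G(p(-17, 10), 81) = 156289/((8*81)) = 156289/648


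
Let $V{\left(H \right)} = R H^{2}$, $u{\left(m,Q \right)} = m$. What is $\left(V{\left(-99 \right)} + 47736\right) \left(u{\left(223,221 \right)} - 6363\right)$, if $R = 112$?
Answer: $-7033050720$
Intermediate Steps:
$V{\left(H \right)} = 112 H^{2}$
$\left(V{\left(-99 \right)} + 47736\right) \left(u{\left(223,221 \right)} - 6363\right) = \left(112 \left(-99\right)^{2} + 47736\right) \left(223 - 6363\right) = \left(112 \cdot 9801 + 47736\right) \left(-6140\right) = \left(1097712 + 47736\right) \left(-6140\right) = 1145448 \left(-6140\right) = -7033050720$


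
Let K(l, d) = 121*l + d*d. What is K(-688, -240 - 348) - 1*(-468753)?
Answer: 731249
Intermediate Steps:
K(l, d) = d**2 + 121*l (K(l, d) = 121*l + d**2 = d**2 + 121*l)
K(-688, -240 - 348) - 1*(-468753) = ((-240 - 348)**2 + 121*(-688)) - 1*(-468753) = ((-588)**2 - 83248) + 468753 = (345744 - 83248) + 468753 = 262496 + 468753 = 731249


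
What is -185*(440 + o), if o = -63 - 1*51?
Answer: -60310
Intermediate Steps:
o = -114 (o = -63 - 51 = -114)
-185*(440 + o) = -185*(440 - 114) = -185*326 = -60310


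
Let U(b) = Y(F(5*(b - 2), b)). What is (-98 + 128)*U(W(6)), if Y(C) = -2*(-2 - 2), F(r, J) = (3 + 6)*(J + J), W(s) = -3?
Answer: 240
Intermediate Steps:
F(r, J) = 18*J (F(r, J) = 9*(2*J) = 18*J)
Y(C) = 8 (Y(C) = -2*(-4) = 8)
U(b) = 8
(-98 + 128)*U(W(6)) = (-98 + 128)*8 = 30*8 = 240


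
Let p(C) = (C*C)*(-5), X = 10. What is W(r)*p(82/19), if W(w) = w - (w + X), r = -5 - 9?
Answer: 336200/361 ≈ 931.30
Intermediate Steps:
r = -14
W(w) = -10 (W(w) = w - (w + 10) = w - (10 + w) = w + (-10 - w) = -10)
p(C) = -5*C² (p(C) = C²*(-5) = -5*C²)
W(r)*p(82/19) = -(-50)*(82/19)² = -(-50)*6724/361 = -10*(-33620/361) = 336200/361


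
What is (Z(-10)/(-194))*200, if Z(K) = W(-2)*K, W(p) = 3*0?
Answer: 0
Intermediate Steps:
W(p) = 0
Z(K) = 0 (Z(K) = 0*K = 0)
(Z(-10)/(-194))*200 = (0/(-194))*200 = (0*(-1/194))*200 = 0*200 = 0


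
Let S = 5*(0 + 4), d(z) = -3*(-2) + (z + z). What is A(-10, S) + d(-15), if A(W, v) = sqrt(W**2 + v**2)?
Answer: -24 + 10*sqrt(5) ≈ -1.6393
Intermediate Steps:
d(z) = 6 + 2*z
S = 20 (S = 5*4 = 20)
A(-10, S) + d(-15) = sqrt((-10)**2 + 20**2) + (6 + 2*(-15)) = sqrt(100 + 400) + (6 - 30) = sqrt(500) - 24 = 10*sqrt(5) - 24 = -24 + 10*sqrt(5)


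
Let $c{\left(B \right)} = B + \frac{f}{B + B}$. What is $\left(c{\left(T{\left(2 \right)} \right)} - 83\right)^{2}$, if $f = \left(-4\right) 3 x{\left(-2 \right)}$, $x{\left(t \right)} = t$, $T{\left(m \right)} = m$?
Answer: $5625$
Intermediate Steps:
$f = 24$ ($f = \left(-4\right) 3 \left(-2\right) = \left(-12\right) \left(-2\right) = 24$)
$c{\left(B \right)} = B + \frac{12}{B}$ ($c{\left(B \right)} = B + \frac{24}{B + B} = B + \frac{24}{2 B} = B + 24 \frac{1}{2 B} = B + \frac{12}{B}$)
$\left(c{\left(T{\left(2 \right)} \right)} - 83\right)^{2} = \left(\left(2 + \frac{12}{2}\right) - 83\right)^{2} = \left(\left(2 + 12 \cdot \frac{1}{2}\right) - 83\right)^{2} = \left(\left(2 + 6\right) - 83\right)^{2} = \left(8 - 83\right)^{2} = \left(-75\right)^{2} = 5625$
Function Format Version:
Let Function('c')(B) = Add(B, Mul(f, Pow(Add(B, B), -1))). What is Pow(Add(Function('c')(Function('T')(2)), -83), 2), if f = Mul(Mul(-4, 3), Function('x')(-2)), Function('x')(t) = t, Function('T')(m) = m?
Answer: 5625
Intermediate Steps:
f = 24 (f = Mul(Mul(-4, 3), -2) = Mul(-12, -2) = 24)
Function('c')(B) = Add(B, Mul(12, Pow(B, -1))) (Function('c')(B) = Add(B, Mul(24, Pow(Add(B, B), -1))) = Add(B, Mul(24, Pow(Mul(2, B), -1))) = Add(B, Mul(24, Mul(Rational(1, 2), Pow(B, -1)))) = Add(B, Mul(12, Pow(B, -1))))
Pow(Add(Function('c')(Function('T')(2)), -83), 2) = Pow(Add(Add(2, Mul(12, Pow(2, -1))), -83), 2) = Pow(Add(Add(2, Mul(12, Rational(1, 2))), -83), 2) = Pow(Add(Add(2, 6), -83), 2) = Pow(Add(8, -83), 2) = Pow(-75, 2) = 5625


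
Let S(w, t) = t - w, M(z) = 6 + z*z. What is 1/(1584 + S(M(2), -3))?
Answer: 1/1571 ≈ 0.00063654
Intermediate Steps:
M(z) = 6 + z²
1/(1584 + S(M(2), -3)) = 1/(1584 + (-3 - (6 + 2²))) = 1/(1584 + (-3 - (6 + 4))) = 1/(1584 + (-3 - 1*10)) = 1/(1584 + (-3 - 10)) = 1/(1584 - 13) = 1/1571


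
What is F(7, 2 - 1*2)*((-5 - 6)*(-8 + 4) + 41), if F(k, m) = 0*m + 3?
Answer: 255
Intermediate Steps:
F(k, m) = 3 (F(k, m) = 0 + 3 = 3)
F(7, 2 - 1*2)*((-5 - 6)*(-8 + 4) + 41) = 3*((-5 - 6)*(-8 + 4) + 41) = 3*(-11*(-4) + 41) = 3*(44 + 41) = 3*85 = 255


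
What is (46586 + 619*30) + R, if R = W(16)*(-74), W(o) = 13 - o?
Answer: 65378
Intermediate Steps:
R = 222 (R = (13 - 1*16)*(-74) = (13 - 16)*(-74) = -3*(-74) = 222)
(46586 + 619*30) + R = (46586 + 619*30) + 222 = (46586 + 18570) + 222 = 65156 + 222 = 65378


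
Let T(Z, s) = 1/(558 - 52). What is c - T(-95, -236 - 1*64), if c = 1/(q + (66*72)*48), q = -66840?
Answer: -80375/40797768 ≈ -0.0019701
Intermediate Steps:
T(Z, s) = 1/506
c = 1/161256 (c = 1/(-66840 + (66*72)*48) = 1/(-66840 + 4752*48) = 1/(-66840 + 228096) = 1/161256 ≈ 6.2013e-6)
c - T(-95, -236 - 1*64) = 1/161256 - 1*1/506 = 1/161256 - 1/506 = -80375/40797768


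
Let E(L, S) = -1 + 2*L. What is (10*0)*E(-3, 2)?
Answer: 0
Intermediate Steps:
(10*0)*E(-3, 2) = (10*0)*(-1 + 2*(-3)) = 0*(-1 - 6) = 0*(-7) = 0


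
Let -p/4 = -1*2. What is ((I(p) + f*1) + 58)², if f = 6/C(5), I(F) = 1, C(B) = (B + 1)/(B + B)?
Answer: 4761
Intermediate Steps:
C(B) = (1 + B)/(2*B) (C(B) = (1 + B)/((2*B)) = (1 + B)*(1/(2*B)) = (1 + B)/(2*B))
p = 8 (p = -(-4)*2 = -4*(-2) = 8)
f = 10 (f = 6/(((½)*(1 + 5)/5)) = 6/(((½)*(⅕)*6)) = 6/(⅗) = 6*(5/3) = 10)
((I(p) + f*1) + 58)² = ((1 + 10*1) + 58)² = ((1 + 10) + 58)² = (11 + 58)² = 69² = 4761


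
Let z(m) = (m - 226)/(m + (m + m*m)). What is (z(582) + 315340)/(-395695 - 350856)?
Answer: -26795070569/63435931572 ≈ -0.42240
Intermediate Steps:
z(m) = (-226 + m)/(m**2 + 2*m) (z(m) = (-226 + m)/(m + (m + m**2)) = (-226 + m)/(m**2 + 2*m))
(z(582) + 315340)/(-395695 - 350856) = ((-226 + 582)/(582*(2 + 582)) + 315340)/(-395695 - 350856) = ((1/582)*356/584 + 315340)/(-746551) = ((1/582)*(1/584)*356 + 315340)*(-1/746551) = (89/84972 + 315340)*(-1/746551) = (26795070569/84972)*(-1/746551) = -26795070569/63435931572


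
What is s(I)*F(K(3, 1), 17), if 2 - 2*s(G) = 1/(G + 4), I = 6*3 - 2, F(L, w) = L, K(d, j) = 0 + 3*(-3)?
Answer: -351/40 ≈ -8.7750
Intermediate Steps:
K(d, j) = -9 (K(d, j) = 0 - 9 = -9)
I = 16 (I = 18 - 2 = 16)
s(G) = 1 - 1/(2*(4 + G)) (s(G) = 1 - 1/(2*(G + 4)) = 1 - 1/(2*(4 + G)))
s(I)*F(K(3, 1), 17) = ((7/2 + 16)/(4 + 16))*(-9) = ((39/2)/20)*(-9) = ((1/20)*(39/2))*(-9) = (39/40)*(-9) = -351/40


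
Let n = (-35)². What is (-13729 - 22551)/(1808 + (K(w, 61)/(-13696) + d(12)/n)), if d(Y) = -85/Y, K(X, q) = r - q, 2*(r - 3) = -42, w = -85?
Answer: -365214796800/18200340337 ≈ -20.066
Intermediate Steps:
r = -18 (r = 3 + (½)*(-42) = 3 - 21 = -18)
K(X, q) = -18 - q
n = 1225
(-13729 - 22551)/(1808 + (K(w, 61)/(-13696) + d(12)/n)) = (-13729 - 22551)/(1808 + ((-18 - 1*61)/(-13696) - 85/12/1225)) = -36280/(1808 + ((-18 - 61)*(-1/13696) - 85*1/12*(1/1225))) = -36280/(1808 + (-79*(-1/13696) - 85/12*1/1225)) = -36280/(1808 + (79/13696 - 17/2940)) = -36280/(1808 - 143/10066560) = -36280/18200340337/10066560 = -36280*10066560/18200340337 = -365214796800/18200340337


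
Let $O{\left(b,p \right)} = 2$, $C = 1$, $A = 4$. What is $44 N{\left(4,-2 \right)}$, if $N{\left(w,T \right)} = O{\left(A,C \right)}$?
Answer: $88$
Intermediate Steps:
$N{\left(w,T \right)} = 2$
$44 N{\left(4,-2 \right)} = 44 \cdot 2 = 88$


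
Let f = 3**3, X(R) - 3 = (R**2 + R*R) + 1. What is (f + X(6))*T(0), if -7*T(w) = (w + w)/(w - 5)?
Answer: 0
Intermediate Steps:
T(w) = -2*w/(7*(-5 + w)) (T(w) = -(w + w)/(7*(w - 5)) = -2*w/(7*(-5 + w)))
X(R) = 4 + 2*R**2 (X(R) = 3 + ((R**2 + R*R) + 1) = 3 + ((R**2 + R**2) + 1) = 3 + (2*R**2 + 1) = 3 + (1 + 2*R**2) = 4 + 2*R**2)
f = 27
(f + X(6))*T(0) = (27 + (4 + 2*6**2))*(-2*0/(-35 + 7*0)) = (27 + (4 + 2*36))*(-2*0/(-35 + 0)) = (27 + (4 + 72))*(-2*0/(-35)) = (27 + 76)*(-2*0*(-1/35)) = 103*0 = 0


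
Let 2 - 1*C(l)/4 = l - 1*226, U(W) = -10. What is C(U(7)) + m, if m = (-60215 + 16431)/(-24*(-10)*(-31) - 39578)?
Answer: 22402460/23509 ≈ 952.93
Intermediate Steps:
C(l) = 912 - 4*l (C(l) = 8 - 4*(l - 1*226) = 8 - 4*(l - 226) = 8 - 4*(-226 + l) = 8 + (904 - 4*l) = 912 - 4*l)
m = 21892/23509 (m = -43784/(240*(-31) - 39578) = -43784/(-7440 - 39578) = -43784/(-47018) = -43784*(-1/47018) = 21892/23509 ≈ 0.93122)
C(U(7)) + m = (912 - 4*(-10)) + 21892/23509 = (912 + 40) + 21892/23509 = 952 + 21892/23509 = 22402460/23509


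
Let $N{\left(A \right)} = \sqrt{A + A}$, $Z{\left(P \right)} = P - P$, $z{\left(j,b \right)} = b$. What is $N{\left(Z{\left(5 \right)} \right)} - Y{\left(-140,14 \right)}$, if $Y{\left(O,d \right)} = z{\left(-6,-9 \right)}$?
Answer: $9$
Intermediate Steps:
$Y{\left(O,d \right)} = -9$
$Z{\left(P \right)} = 0$
$N{\left(A \right)} = \sqrt{2} \sqrt{A}$ ($N{\left(A \right)} = \sqrt{2 A} = \sqrt{2} \sqrt{A}$)
$N{\left(Z{\left(5 \right)} \right)} - Y{\left(-140,14 \right)} = \sqrt{2} \sqrt{0} - -9 = \sqrt{2} \cdot 0 + 9 = 0 + 9 = 9$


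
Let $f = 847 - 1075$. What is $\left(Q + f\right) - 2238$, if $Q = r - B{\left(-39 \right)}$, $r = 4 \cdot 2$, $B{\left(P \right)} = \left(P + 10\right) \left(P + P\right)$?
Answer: $-4720$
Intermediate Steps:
$B{\left(P \right)} = 2 P \left(10 + P\right)$ ($B{\left(P \right)} = \left(10 + P\right) 2 P = 2 P \left(10 + P\right)$)
$r = 8$
$f = -228$ ($f = 847 - 1075 = -228$)
$Q = -2254$ ($Q = 8 - 2 \left(-39\right) \left(10 - 39\right) = 8 - 2 \left(-39\right) \left(-29\right) = 8 - 2262 = -2254$)
$\left(Q + f\right) - 2238 = \left(-2254 - 228\right) - 2238 = -2482 - 2238 = -4720$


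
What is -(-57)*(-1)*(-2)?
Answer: 114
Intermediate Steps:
-(-57)*(-1)*(-2) = -19*3*(-2) = -57*(-2) = 114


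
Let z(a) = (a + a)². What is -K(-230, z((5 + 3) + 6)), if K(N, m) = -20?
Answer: 20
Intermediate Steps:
z(a) = 4*a² (z(a) = (2*a)² = 4*a²)
-K(-230, z((5 + 3) + 6)) = -1*(-20) = 20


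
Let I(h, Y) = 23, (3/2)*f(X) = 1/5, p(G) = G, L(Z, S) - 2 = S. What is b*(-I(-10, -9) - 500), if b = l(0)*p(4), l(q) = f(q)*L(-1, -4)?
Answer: 8368/15 ≈ 557.87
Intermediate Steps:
L(Z, S) = 2 + S
f(X) = 2/15 (f(X) = (⅔)/5 = (⅔)*(⅕) = 2/15)
l(q) = -4/15 (l(q) = 2*(2 - 4)/15 = (2/15)*(-2) = -4/15)
b = -16/15 (b = -4/15*4 = -16/15 ≈ -1.0667)
b*(-I(-10, -9) - 500) = -16*(-1*23 - 500)/15 = -16*(-23 - 500)/15 = -16/15*(-523) = 8368/15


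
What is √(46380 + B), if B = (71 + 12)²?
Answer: √53269 ≈ 230.80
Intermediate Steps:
B = 6889 (B = 83² = 6889)
√(46380 + B) = √(46380 + 6889) = √53269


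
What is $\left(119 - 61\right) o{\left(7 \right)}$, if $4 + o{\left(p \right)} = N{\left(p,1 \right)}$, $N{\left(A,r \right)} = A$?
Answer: $174$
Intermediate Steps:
$o{\left(p \right)} = -4 + p$
$\left(119 - 61\right) o{\left(7 \right)} = \left(119 - 61\right) \left(-4 + 7\right) = 58 \cdot 3 = 174$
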